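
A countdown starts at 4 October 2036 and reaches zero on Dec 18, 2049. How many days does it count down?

4823

Oct 4, 2036 → Oct 4, 2037: 365 days.
Oct 4, 2037 → Oct 4, 2038: 365 days.
Oct 4, 2038 → Oct 4, 2039: 365 days.
Oct 4, 2039 → Oct 4, 2040: 366 days (Feb 29, 2040 is in that span).
Oct 4, 2040 → Oct 4, 2041: 365 days.
Oct 4, 2041 → Oct 4, 2042: 365 days.
Oct 4, 2042 → Oct 4, 2043: 365 days.
Oct 4, 2043 → Oct 4, 2044: 366 days (Feb 29, 2044 is in that span).
Oct 4, 2044 → Oct 4, 2045: 365 days.
Oct 4, 2045 → Oct 4, 2046: 365 days.
Oct 4, 2046 → Oct 4, 2047: 365 days.
Oct 4, 2047 → Oct 4, 2048: 366 days (Feb 29, 2048 is in that span).
Oct 4, 2048 → Oct 4, 2049: 365 days.
Oct 4, 2049 → Nov 4, 2049: 31 days (October has 31).
Nov 4, 2049 → Dec 4, 2049: 30 days (November has 30).
Dec 4, 2049 → Dec 18, 2049: 14 days.
Total: 4823 days.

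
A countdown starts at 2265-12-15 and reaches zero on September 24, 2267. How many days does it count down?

648

Dec 15, 2265 → Dec 15, 2266: 365 days.
Dec 15, 2266 → Jan 15, 2267: 31 days (December has 31).
Jan 15, 2267 → Feb 15, 2267: 31 days (January has 31).
Feb 15, 2267 → Mar 15, 2267: 28 days (February has 28).
Mar 15, 2267 → Apr 15, 2267: 31 days (March has 31).
Apr 15, 2267 → May 15, 2267: 30 days (April has 30).
May 15, 2267 → Jun 15, 2267: 31 days (May has 31).
Jun 15, 2267 → Jul 15, 2267: 30 days (June has 30).
Jul 15, 2267 → Aug 15, 2267: 31 days (July has 31).
Aug 15, 2267 → Sep 15, 2267: 31 days (August has 31).
Sep 15, 2267 → Sep 24, 2267: 9 days.
Total: 648 days.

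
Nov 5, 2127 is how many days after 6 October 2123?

Oct 6, 2123 → Oct 6, 2124: 366 days (Feb 29, 2124 is in that span).
Oct 6, 2124 → Oct 6, 2125: 365 days.
Oct 6, 2125 → Oct 6, 2126: 365 days.
Oct 6, 2126 → Nov 6, 2126: 31 days (October has 31).
Nov 6, 2126 → Dec 6, 2126: 30 days (November has 30).
Dec 6, 2126 → Jan 6, 2127: 31 days (December has 31).
Jan 6, 2127 → Feb 6, 2127: 31 days (January has 31).
Feb 6, 2127 → Mar 6, 2127: 28 days (February has 28).
Mar 6, 2127 → Apr 6, 2127: 31 days (March has 31).
Apr 6, 2127 → May 6, 2127: 30 days (April has 30).
May 6, 2127 → Jun 6, 2127: 31 days (May has 31).
Jun 6, 2127 → Jul 6, 2127: 30 days (June has 30).
Jul 6, 2127 → Aug 6, 2127: 31 days (July has 31).
Aug 6, 2127 → Sep 6, 2127: 31 days (August has 31).
Sep 6, 2127 → Oct 6, 2127: 30 days (September has 30).
Oct 6, 2127 → Nov 5, 2127: 30 days.
Total: 1491 days.

1491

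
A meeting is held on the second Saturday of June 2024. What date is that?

June 8, 2024

June 1, 2024 is a Saturday.
The first Saturday is therefore June 1 (same day).
The second Saturday is 1 + 1×7 = June 8.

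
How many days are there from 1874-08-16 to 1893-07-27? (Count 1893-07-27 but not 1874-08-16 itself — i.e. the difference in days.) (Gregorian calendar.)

6920

Aug 16, 1874 → Aug 16, 1875: 365 days.
Aug 16, 1875 → Aug 16, 1876: 366 days (Feb 29, 1876 is in that span).
Aug 16, 1876 → Aug 16, 1877: 365 days.
Aug 16, 1877 → Aug 16, 1878: 365 days.
Aug 16, 1878 → Aug 16, 1879: 365 days.
Aug 16, 1879 → Aug 16, 1880: 366 days (Feb 29, 1880 is in that span).
Aug 16, 1880 → Aug 16, 1881: 365 days.
Aug 16, 1881 → Aug 16, 1882: 365 days.
Aug 16, 1882 → Aug 16, 1883: 365 days.
Aug 16, 1883 → Aug 16, 1884: 366 days (Feb 29, 1884 is in that span).
Aug 16, 1884 → Aug 16, 1885: 365 days.
Aug 16, 1885 → Aug 16, 1886: 365 days.
Aug 16, 1886 → Aug 16, 1887: 365 days.
Aug 16, 1887 → Aug 16, 1888: 366 days (Feb 29, 1888 is in that span).
Aug 16, 1888 → Aug 16, 1889: 365 days.
Aug 16, 1889 → Aug 16, 1890: 365 days.
Aug 16, 1890 → Aug 16, 1891: 365 days.
Aug 16, 1891 → Aug 16, 1892: 366 days (Feb 29, 1892 is in that span).
Aug 16, 1892 → Sep 16, 1892: 31 days (August has 31).
Sep 16, 1892 → Oct 16, 1892: 30 days (September has 30).
Oct 16, 1892 → Nov 16, 1892: 31 days (October has 31).
Nov 16, 1892 → Dec 16, 1892: 30 days (November has 30).
Dec 16, 1892 → Jan 16, 1893: 31 days (December has 31).
Jan 16, 1893 → Feb 16, 1893: 31 days (January has 31).
Feb 16, 1893 → Mar 16, 1893: 28 days (February has 28).
Mar 16, 1893 → Apr 16, 1893: 31 days (March has 31).
Apr 16, 1893 → May 16, 1893: 30 days (April has 30).
May 16, 1893 → Jun 16, 1893: 31 days (May has 31).
Jun 16, 1893 → Jul 16, 1893: 30 days (June has 30).
Jul 16, 1893 → Jul 27, 1893: 11 days.
Total: 6920 days.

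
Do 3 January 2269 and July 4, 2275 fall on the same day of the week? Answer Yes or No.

From Jan 3, 2269 to Jul 4, 2275 is 2373 days.
2373 mod 7 = 0, so they are the same weekday.
(Jan 3, 2269 is a Sunday; Jul 4, 2275 is a Sunday.)

Yes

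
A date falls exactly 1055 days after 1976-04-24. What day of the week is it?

Thursday

First find the weekday of Apr 24, 1976. Doomsday rule: the anchor day for the 1900s is Wednesday. For year 76: 76÷12 = 6 r 4, and 4÷4 = 1, so 6+4+1 = 11.
Wednesday + 11 ≡ Sunday — that's 1976's doomsday.
In April the doomsday date is Apr 4.
Apr 24 is 20 days after Apr 4; 20 mod 7 = 6, so Sunday + 6 = Saturday.
1055 mod 7 = 5, so 1055 days after a Saturday is Saturday + 5 = Thursday.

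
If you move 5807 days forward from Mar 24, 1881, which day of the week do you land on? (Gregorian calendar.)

Monday

Mar 24, 1881 is a Thursday.
5807 mod 7 = 4, so 5807 days after a Thursday is Thursday + 4 = Monday.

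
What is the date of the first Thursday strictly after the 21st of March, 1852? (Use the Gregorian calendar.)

Mar 21, 1852 is a Sunday.
From Sunday to the next Thursday is 4 days.
Mar 21, 1852 + 4 = Mar 25, 1852.

March 25, 1852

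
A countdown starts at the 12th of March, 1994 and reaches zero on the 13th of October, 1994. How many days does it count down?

215

Mar 12, 1994 → Apr 12, 1994: 31 days (March has 31).
Apr 12, 1994 → May 12, 1994: 30 days (April has 30).
May 12, 1994 → Jun 12, 1994: 31 days (May has 31).
Jun 12, 1994 → Jul 12, 1994: 30 days (June has 30).
Jul 12, 1994 → Aug 12, 1994: 31 days (July has 31).
Aug 12, 1994 → Sep 12, 1994: 31 days (August has 31).
Sep 12, 1994 → Oct 12, 1994: 30 days (September has 30).
Oct 12, 1994 → Oct 13, 1994: 1 days.
Total: 215 days.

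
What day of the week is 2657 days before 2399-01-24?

Jan 24, 2399 is a Sunday.
2657 mod 7 = 4, so 2657 days before a Sunday is Sunday − 4 = Wednesday.

Wednesday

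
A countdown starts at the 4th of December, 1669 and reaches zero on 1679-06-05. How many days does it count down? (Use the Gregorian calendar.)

Dec 4, 1669 → Dec 4, 1670: 365 days.
Dec 4, 1670 → Dec 4, 1671: 365 days.
Dec 4, 1671 → Dec 4, 1672: 366 days (Feb 29, 1672 is in that span).
Dec 4, 1672 → Dec 4, 1673: 365 days.
Dec 4, 1673 → Dec 4, 1674: 365 days.
Dec 4, 1674 → Dec 4, 1675: 365 days.
Dec 4, 1675 → Dec 4, 1676: 366 days (Feb 29, 1676 is in that span).
Dec 4, 1676 → Dec 4, 1677: 365 days.
Dec 4, 1677 → Dec 4, 1678: 365 days.
Dec 4, 1678 → Jan 4, 1679: 31 days (December has 31).
Jan 4, 1679 → Feb 4, 1679: 31 days (January has 31).
Feb 4, 1679 → Mar 4, 1679: 28 days (February has 28).
Mar 4, 1679 → Apr 4, 1679: 31 days (March has 31).
Apr 4, 1679 → May 4, 1679: 30 days (April has 30).
May 4, 1679 → Jun 4, 1679: 31 days (May has 31).
Jun 4, 1679 → Jun 5, 1679: 1 days.
Total: 3470 days.

3470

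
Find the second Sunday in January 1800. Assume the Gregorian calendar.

January 1, 1800 is a Wednesday.
The first Sunday is therefore January 5 (4 days later).
The second Sunday is 5 + 1×7 = January 12.

January 12, 1800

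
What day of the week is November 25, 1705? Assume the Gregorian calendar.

Doomsday rule: the anchor day for the 1700s is Sunday. For year 05: 5÷12 = 0 r 5, and 5÷4 = 1, so 0+5+1 = 6.
Sunday + 6 ≡ Saturday — that's 1705's doomsday.
In November the doomsday date is Nov 7.
Nov 25 is 18 days after Nov 7; 18 mod 7 = 4, so Saturday + 4 = Wednesday.

Wednesday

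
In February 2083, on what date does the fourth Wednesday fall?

February 24, 2083

February 1, 2083 is a Monday.
The first Wednesday is therefore February 3 (2 days later).
The fourth Wednesday is 3 + 3×7 = February 24.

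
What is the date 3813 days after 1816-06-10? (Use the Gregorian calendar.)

+365 (one year) → Jun 10, 1817 (3448 left).
+365 (one year) → Jun 10, 1818 (3083 left).
+365 (one year) → Jun 10, 1819 (2718 left).
+366 (one year; includes Feb 29, 1820) → Jun 10, 1820 (2352 left).
+365 (one year) → Jun 10, 1821 (1987 left).
+365 (one year) → Jun 10, 1822 (1622 left).
+365 (one year) → Jun 10, 1823 (1257 left).
+366 (one year; includes Feb 29, 1824) → Jun 10, 1824 (891 left).
+365 (one year) → Jun 10, 1825 (526 left).
+365 (one year) → Jun 10, 1826 (161 left).
Jun has 30 days: +21 → Jul 1, 1826 (140 left).
Jul has 31 days: +31 → Aug 1, 1826 (109 left).
Aug has 31 days: +31 → Sep 1, 1826 (78 left).
Sep has 30 days: +30 → Oct 1, 1826 (48 left).
Oct has 31 days: +31 → Nov 1, 1826 (17 left).
+17 → Nov 18, 1826.

November 18, 1826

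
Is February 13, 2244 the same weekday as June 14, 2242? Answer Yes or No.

From Jun 14, 2242 to Feb 13, 2244 is 609 days.
609 mod 7 = 0, so they are the same weekday.
(Jun 14, 2242 is a Tuesday; Feb 13, 2244 is a Tuesday.)

Yes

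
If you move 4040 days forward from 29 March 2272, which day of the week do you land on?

Mar 29, 2272 is a Friday.
4040 mod 7 = 1, so 4040 days after a Friday is Friday + 1 = Saturday.

Saturday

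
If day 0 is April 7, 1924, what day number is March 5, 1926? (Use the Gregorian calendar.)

Apr 7, 1924 → Apr 7, 1925: 365 days.
Apr 7, 1925 → May 7, 1925: 30 days (April has 30).
May 7, 1925 → Jun 7, 1925: 31 days (May has 31).
Jun 7, 1925 → Jul 7, 1925: 30 days (June has 30).
Jul 7, 1925 → Aug 7, 1925: 31 days (July has 31).
Aug 7, 1925 → Sep 7, 1925: 31 days (August has 31).
Sep 7, 1925 → Oct 7, 1925: 30 days (September has 30).
Oct 7, 1925 → Nov 7, 1925: 31 days (October has 31).
Nov 7, 1925 → Dec 7, 1925: 30 days (November has 30).
Dec 7, 1925 → Jan 7, 1926: 31 days (December has 31).
Jan 7, 1926 → Feb 7, 1926: 31 days (January has 31).
Feb 7, 1926 → Mar 5, 1926: 26 days.
Total: 697 days.

697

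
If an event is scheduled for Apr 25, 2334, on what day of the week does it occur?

Wednesday

Doomsday rule: the anchor day for the 2300s is Wednesday. For year 34: 34÷12 = 2 r 10, and 10÷4 = 2, so 2+10+2 = 14.
Wednesday + 14 ≡ Wednesday — that's 2334's doomsday.
In April the doomsday date is Apr 4.
Apr 25 is 21 days after Apr 4; 21 mod 7 = 0, so Wednesday + 0 = Wednesday.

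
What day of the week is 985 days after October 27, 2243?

Oct 27, 2243 is a Friday.
985 mod 7 = 5, so 985 days after a Friday is Friday + 5 = Wednesday.

Wednesday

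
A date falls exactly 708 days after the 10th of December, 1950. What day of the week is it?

Monday

First find the weekday of Dec 10, 1950. Doomsday rule: the anchor day for the 1900s is Wednesday. For year 50: 50÷12 = 4 r 2, and 2÷4 = 0, so 4+2+0 = 6.
Wednesday + 6 ≡ Tuesday — that's 1950's doomsday.
In December the doomsday date is Dec 12.
Dec 10 is 2 days before Dec 12; 2 mod 7 = 2, so Tuesday − 2 = Sunday.
708 mod 7 = 1, so 708 days after a Sunday is Sunday + 1 = Monday.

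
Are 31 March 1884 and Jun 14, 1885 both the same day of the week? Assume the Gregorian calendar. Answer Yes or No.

From Mar 31, 1884 to Jun 14, 1885 is 440 days.
440 mod 7 = 6, so they are different weekdays.
(Mar 31, 1884 is a Monday; Jun 14, 1885 is a Sunday.)

No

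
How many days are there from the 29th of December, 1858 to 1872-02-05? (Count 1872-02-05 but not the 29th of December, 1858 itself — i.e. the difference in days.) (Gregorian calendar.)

Dec 29, 1858 → Dec 29, 1859: 365 days.
Dec 29, 1859 → Dec 29, 1860: 366 days (Feb 29, 1860 is in that span).
Dec 29, 1860 → Dec 29, 1861: 365 days.
Dec 29, 1861 → Dec 29, 1862: 365 days.
Dec 29, 1862 → Dec 29, 1863: 365 days.
Dec 29, 1863 → Dec 29, 1864: 366 days (Feb 29, 1864 is in that span).
Dec 29, 1864 → Dec 29, 1865: 365 days.
Dec 29, 1865 → Dec 29, 1866: 365 days.
Dec 29, 1866 → Dec 29, 1867: 365 days.
Dec 29, 1867 → Dec 29, 1868: 366 days (Feb 29, 1868 is in that span).
Dec 29, 1868 → Dec 29, 1869: 365 days.
Dec 29, 1869 → Dec 29, 1870: 365 days.
Dec 29, 1870 → Dec 29, 1871: 365 days.
Dec 29, 1871 → Jan 29, 1872: 31 days (December has 31).
Jan 29, 1872 → Feb 5, 1872: 7 days.
Total: 4786 days.

4786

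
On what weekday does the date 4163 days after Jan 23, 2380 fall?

Jan 23, 2380 is a Wednesday.
4163 mod 7 = 5, so 4163 days after a Wednesday is Wednesday + 5 = Monday.

Monday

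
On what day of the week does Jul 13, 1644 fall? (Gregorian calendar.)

Wednesday

Doomsday rule: the anchor day for the 1600s is Tuesday. For year 44: 44÷12 = 3 r 8, and 8÷4 = 2, so 3+8+2 = 13.
Tuesday + 13 ≡ Monday — that's 1644's doomsday.
In July the doomsday date is Jul 11.
Jul 13 is 2 days after Jul 11; 2 mod 7 = 2, so Monday + 2 = Wednesday.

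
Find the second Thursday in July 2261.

July 11, 2261

July 1, 2261 is a Monday.
The first Thursday is therefore July 4 (3 days later).
The second Thursday is 4 + 1×7 = July 11.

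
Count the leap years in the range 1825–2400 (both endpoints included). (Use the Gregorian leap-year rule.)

Multiples of 4 in [1825,2400]: 144.
Of those, multiples of 100: 6 (not leap unless ÷400).
Multiples of 400: 2.
Leap years = 144 − 6 + 2 = 140.

140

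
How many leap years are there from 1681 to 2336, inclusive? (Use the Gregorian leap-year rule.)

Multiples of 4 in [1681,2336]: 164.
Of those, multiples of 100: 7 (not leap unless ÷400).
Multiples of 400: 1.
Leap years = 164 − 7 + 1 = 158.

158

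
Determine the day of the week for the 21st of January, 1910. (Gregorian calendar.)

Doomsday rule: the anchor day for the 1900s is Wednesday. For year 10: 10÷12 = 0 r 10, and 10÷4 = 2, so 0+10+2 = 12.
Wednesday + 12 ≡ Monday — that's 1910's doomsday.
In January the doomsday date is Jan 3 (1910 is not a leap year).
Jan 21 is 18 days after Jan 3; 18 mod 7 = 4, so Monday + 4 = Friday.

Friday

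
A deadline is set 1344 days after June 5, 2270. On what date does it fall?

+365 (one year) → Jun 5, 2271 (979 left).
+366 (one year; includes Feb 29, 2272) → Jun 5, 2272 (613 left).
+365 (one year) → Jun 5, 2273 (248 left).
Jun has 30 days: +26 → Jul 1, 2273 (222 left).
Jul has 31 days: +31 → Aug 1, 2273 (191 left).
Aug has 31 days: +31 → Sep 1, 2273 (160 left).
Sep has 30 days: +30 → Oct 1, 2273 (130 left).
Oct has 31 days: +31 → Nov 1, 2273 (99 left).
Nov has 30 days: +30 → Dec 1, 2273 (69 left).
Dec has 31 days: +31 → Jan 1, 2274 (38 left).
Jan has 31 days: +31 → Feb 1, 2274 (7 left).
+7 → Feb 8, 2274.

February 8, 2274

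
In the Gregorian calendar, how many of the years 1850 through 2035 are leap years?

45

Multiples of 4 in [1850,2035]: 46.
Of those, multiples of 100: 2 (not leap unless ÷400).
Multiples of 400: 1.
Leap years = 46 − 2 + 1 = 45.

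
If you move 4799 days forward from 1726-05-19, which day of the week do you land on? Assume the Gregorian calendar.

May 19, 1726 is a Sunday.
4799 mod 7 = 4, so 4799 days after a Sunday is Sunday + 4 = Thursday.

Thursday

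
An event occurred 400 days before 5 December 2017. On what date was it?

October 31, 2016

−5 → Nov 30, 2017 (end of Nov, 30 days; 395 left).
−30 → Oct 31, 2017 (end of Oct, 31 days; 365 left).
−31 → Sep 30, 2017 (end of Sep, 30 days; 334 left).
−30 → Aug 31, 2017 (end of Aug, 31 days; 304 left).
−31 → Jul 31, 2017 (end of Jul, 31 days; 273 left).
−31 → Jun 30, 2017 (end of Jun, 30 days; 242 left).
−30 → May 31, 2017 (end of May, 31 days; 212 left).
−31 → Apr 30, 2017 (end of Apr, 30 days; 181 left).
−30 → Mar 31, 2017 (end of Mar, 31 days; 151 left).
−31 → Feb 28, 2017 (end of Feb, 28 days; 120 left).
−28 → Jan 31, 2017 (end of Jan, 31 days; 92 left).
−31 → Dec 31, 2016 (end of Dec, 31 days; 61 left).
−31 → Nov 30, 2016 (end of Nov, 30 days; 30 left).
−30 → Oct 31, 2016 (end of Oct, 31 days; 0 left).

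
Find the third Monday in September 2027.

September 1, 2027 is a Wednesday.
The first Monday is therefore September 6 (5 days later).
The third Monday is 6 + 2×7 = September 20.

September 20, 2027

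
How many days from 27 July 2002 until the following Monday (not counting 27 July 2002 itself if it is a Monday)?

2

Jul 27, 2002 is a Saturday.
From Saturday to the next Monday is 2 days.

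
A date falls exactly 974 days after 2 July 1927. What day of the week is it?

Sunday

Jul 2, 1927 is a Saturday.
974 mod 7 = 1, so 974 days after a Saturday is Saturday + 1 = Sunday.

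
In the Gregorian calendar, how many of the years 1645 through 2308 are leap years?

160

Multiples of 4 in [1645,2308]: 166.
Of those, multiples of 100: 7 (not leap unless ÷400).
Multiples of 400: 1.
Leap years = 166 − 7 + 1 = 160.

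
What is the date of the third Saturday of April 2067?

April 16, 2067

April 1, 2067 is a Friday.
The first Saturday is therefore April 2 (1 days later).
The third Saturday is 2 + 2×7 = April 16.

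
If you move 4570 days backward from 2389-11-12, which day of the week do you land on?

Monday

First find the weekday of Nov 12, 2389. Doomsday rule: the anchor day for the 2300s is Wednesday. For year 89: 89÷12 = 7 r 5, and 5÷4 = 1, so 7+5+1 = 13.
Wednesday + 13 ≡ Tuesday — that's 2389's doomsday.
In November the doomsday date is Nov 7.
Nov 12 is 5 days after Nov 7; 5 mod 7 = 5, so Tuesday + 5 = Sunday.
4570 mod 7 = 6, so 4570 days before a Sunday is Sunday − 6 = Monday.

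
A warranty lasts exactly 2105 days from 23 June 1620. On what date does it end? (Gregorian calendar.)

+365 (one year) → Jun 23, 1621 (1740 left).
+365 (one year) → Jun 23, 1622 (1375 left).
+365 (one year) → Jun 23, 1623 (1010 left).
+366 (one year; includes Feb 29, 1624) → Jun 23, 1624 (644 left).
+365 (one year) → Jun 23, 1625 (279 left).
Jun has 30 days: +8 → Jul 1, 1625 (271 left).
Jul has 31 days: +31 → Aug 1, 1625 (240 left).
Aug has 31 days: +31 → Sep 1, 1625 (209 left).
Sep has 30 days: +30 → Oct 1, 1625 (179 left).
Oct has 31 days: +31 → Nov 1, 1625 (148 left).
Nov has 30 days: +30 → Dec 1, 1625 (118 left).
Dec has 31 days: +31 → Jan 1, 1626 (87 left).
Jan has 31 days: +31 → Feb 1, 1626 (56 left).
Feb has 28 days: +28 → Mar 1, 1626 (28 left).
+28 → Mar 29, 1626.

March 29, 1626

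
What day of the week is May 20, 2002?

Doomsday rule: the anchor day for the 2000s is Tuesday. For year 02: 2÷12 = 0 r 2, and 2÷4 = 0, so 0+2+0 = 2.
Tuesday + 2 ≡ Thursday — that's 2002's doomsday.
In May the doomsday date is May 9.
May 20 is 11 days after May 9; 11 mod 7 = 4, so Thursday + 4 = Monday.

Monday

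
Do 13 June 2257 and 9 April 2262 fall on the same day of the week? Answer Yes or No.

No

From Jun 13, 2257 to Apr 9, 2262 is 1761 days.
1761 mod 7 = 4, so they are different weekdays.
(Jun 13, 2257 is a Saturday; Apr 9, 2262 is a Wednesday.)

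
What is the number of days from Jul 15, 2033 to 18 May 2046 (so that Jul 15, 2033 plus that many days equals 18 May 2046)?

4690

Jul 15, 2033 → Jul 15, 2034: 365 days.
Jul 15, 2034 → Jul 15, 2035: 365 days.
Jul 15, 2035 → Jul 15, 2036: 366 days (Feb 29, 2036 is in that span).
Jul 15, 2036 → Jul 15, 2037: 365 days.
Jul 15, 2037 → Jul 15, 2038: 365 days.
Jul 15, 2038 → Jul 15, 2039: 365 days.
Jul 15, 2039 → Jul 15, 2040: 366 days (Feb 29, 2040 is in that span).
Jul 15, 2040 → Jul 15, 2041: 365 days.
Jul 15, 2041 → Jul 15, 2042: 365 days.
Jul 15, 2042 → Jul 15, 2043: 365 days.
Jul 15, 2043 → Jul 15, 2044: 366 days (Feb 29, 2044 is in that span).
Jul 15, 2044 → Jul 15, 2045: 365 days.
Jul 15, 2045 → Aug 15, 2045: 31 days (July has 31).
Aug 15, 2045 → Sep 15, 2045: 31 days (August has 31).
Sep 15, 2045 → Oct 15, 2045: 30 days (September has 30).
Oct 15, 2045 → Nov 15, 2045: 31 days (October has 31).
Nov 15, 2045 → Dec 15, 2045: 30 days (November has 30).
Dec 15, 2045 → Jan 15, 2046: 31 days (December has 31).
Jan 15, 2046 → Feb 15, 2046: 31 days (January has 31).
Feb 15, 2046 → Mar 15, 2046: 28 days (February has 28).
Mar 15, 2046 → Apr 15, 2046: 31 days (March has 31).
Apr 15, 2046 → May 15, 2046: 30 days (April has 30).
May 15, 2046 → May 18, 2046: 3 days.
Total: 4690 days.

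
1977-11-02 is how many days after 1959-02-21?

Feb 21, 1959 → Feb 21, 1960: 365 days.
Feb 21, 1960 → Feb 21, 1961: 366 days (Feb 29, 1960 is in that span).
Feb 21, 1961 → Feb 21, 1962: 365 days.
Feb 21, 1962 → Feb 21, 1963: 365 days.
Feb 21, 1963 → Feb 21, 1964: 365 days.
Feb 21, 1964 → Feb 21, 1965: 366 days (Feb 29, 1964 is in that span).
Feb 21, 1965 → Feb 21, 1966: 365 days.
Feb 21, 1966 → Feb 21, 1967: 365 days.
Feb 21, 1967 → Feb 21, 1968: 365 days.
Feb 21, 1968 → Feb 21, 1969: 366 days (Feb 29, 1968 is in that span).
Feb 21, 1969 → Feb 21, 1970: 365 days.
Feb 21, 1970 → Feb 21, 1971: 365 days.
Feb 21, 1971 → Feb 21, 1972: 365 days.
Feb 21, 1972 → Feb 21, 1973: 366 days (Feb 29, 1972 is in that span).
Feb 21, 1973 → Feb 21, 1974: 365 days.
Feb 21, 1974 → Feb 21, 1975: 365 days.
Feb 21, 1975 → Feb 21, 1976: 365 days.
Feb 21, 1976 → Feb 21, 1977: 366 days (Feb 29, 1976 is in that span).
Feb 21, 1977 → Mar 21, 1977: 28 days (February has 28).
Mar 21, 1977 → Apr 21, 1977: 31 days (March has 31).
Apr 21, 1977 → May 21, 1977: 30 days (April has 30).
May 21, 1977 → Jun 21, 1977: 31 days (May has 31).
Jun 21, 1977 → Jul 21, 1977: 30 days (June has 30).
Jul 21, 1977 → Aug 21, 1977: 31 days (July has 31).
Aug 21, 1977 → Sep 21, 1977: 31 days (August has 31).
Sep 21, 1977 → Oct 21, 1977: 30 days (September has 30).
Oct 21, 1977 → Nov 2, 1977: 12 days.
Total: 6829 days.

6829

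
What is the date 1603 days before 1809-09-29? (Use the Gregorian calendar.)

May 10, 1805

−365 (one year) → Sep 29, 1808 (1238 left).
−366 (one year; includes Feb 29, 1808) → Sep 29, 1807 (872 left).
−365 (one year) → Sep 29, 1806 (507 left).
−365 (one year) → Sep 29, 1805 (142 left).
−29 → Aug 31, 1805 (end of Aug, 31 days; 113 left).
−31 → Jul 31, 1805 (end of Jul, 31 days; 82 left).
−31 → Jun 30, 1805 (end of Jun, 30 days; 51 left).
−30 → May 31, 1805 (end of May, 31 days; 21 left).
−21 → May 10, 1805.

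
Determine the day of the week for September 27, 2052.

Friday

Doomsday rule: the anchor day for the 2000s is Tuesday. For year 52: 52÷12 = 4 r 4, and 4÷4 = 1, so 4+4+1 = 9.
Tuesday + 9 ≡ Thursday — that's 2052's doomsday.
In September the doomsday date is Sep 5.
Sep 27 is 22 days after Sep 5; 22 mod 7 = 1, so Thursday + 1 = Friday.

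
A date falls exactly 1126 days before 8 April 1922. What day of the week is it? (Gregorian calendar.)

Apr 8, 1922 is a Saturday.
1126 mod 7 = 6, so 1126 days before a Saturday is Saturday − 6 = Sunday.

Sunday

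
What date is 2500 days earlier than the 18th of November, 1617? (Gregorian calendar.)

−365 (one year) → Nov 18, 1616 (2135 left).
−366 (one year; includes Feb 29, 1616) → Nov 18, 1615 (1769 left).
−365 (one year) → Nov 18, 1614 (1404 left).
−365 (one year) → Nov 18, 1613 (1039 left).
−365 (one year) → Nov 18, 1612 (674 left).
−366 (one year; includes Feb 29, 1612) → Nov 18, 1611 (308 left).
−18 → Oct 31, 1611 (end of Oct, 31 days; 290 left).
−31 → Sep 30, 1611 (end of Sep, 30 days; 259 left).
−30 → Aug 31, 1611 (end of Aug, 31 days; 229 left).
−31 → Jul 31, 1611 (end of Jul, 31 days; 198 left).
−31 → Jun 30, 1611 (end of Jun, 30 days; 167 left).
−30 → May 31, 1611 (end of May, 31 days; 137 left).
−31 → Apr 30, 1611 (end of Apr, 30 days; 106 left).
−30 → Mar 31, 1611 (end of Mar, 31 days; 76 left).
−31 → Feb 28, 1611 (end of Feb, 28 days; 45 left).
−28 → Jan 31, 1611 (end of Jan, 31 days; 17 left).
−17 → Jan 14, 1611.

January 14, 1611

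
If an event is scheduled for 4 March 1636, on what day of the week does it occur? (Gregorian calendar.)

Doomsday rule: the anchor day for the 1600s is Tuesday. For year 36: 36÷12 = 3 r 0, and 0÷4 = 0, so 3+0+0 = 3.
Tuesday + 3 ≡ Friday — that's 1636's doomsday.
In March the doomsday date is Mar 14.
Mar 4 is 10 days before Mar 14; 10 mod 7 = 3, so Friday − 3 = Tuesday.

Tuesday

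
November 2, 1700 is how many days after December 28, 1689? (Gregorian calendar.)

Dec 28, 1689 → Dec 28, 1690: 365 days.
Dec 28, 1690 → Dec 28, 1691: 365 days.
Dec 28, 1691 → Dec 28, 1692: 366 days (Feb 29, 1692 is in that span).
Dec 28, 1692 → Dec 28, 1693: 365 days.
Dec 28, 1693 → Dec 28, 1694: 365 days.
Dec 28, 1694 → Dec 28, 1695: 365 days.
Dec 28, 1695 → Dec 28, 1696: 366 days (Feb 29, 1696 is in that span).
Dec 28, 1696 → Dec 28, 1697: 365 days.
Dec 28, 1697 → Dec 28, 1698: 365 days.
Dec 28, 1698 → Dec 28, 1699: 365 days.
Dec 28, 1699 → Jan 28, 1700: 31 days (December has 31).
Jan 28, 1700 → Feb 28, 1700: 31 days (January has 31).
Feb 28, 1700 → Mar 28, 1700: 28 days (February has 28).
Mar 28, 1700 → Apr 28, 1700: 31 days (March has 31).
Apr 28, 1700 → May 28, 1700: 30 days (April has 30).
May 28, 1700 → Jun 28, 1700: 31 days (May has 31).
Jun 28, 1700 → Jul 28, 1700: 30 days (June has 30).
Jul 28, 1700 → Aug 28, 1700: 31 days (July has 31).
Aug 28, 1700 → Sep 28, 1700: 31 days (August has 31).
Sep 28, 1700 → Oct 28, 1700: 30 days (September has 30).
Oct 28, 1700 → Nov 2, 1700: 5 days.
Total: 3961 days.

3961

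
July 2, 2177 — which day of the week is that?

Wednesday

Doomsday rule: the anchor day for the 2100s is Sunday. For year 77: 77÷12 = 6 r 5, and 5÷4 = 1, so 6+5+1 = 12.
Sunday + 12 ≡ Friday — that's 2177's doomsday.
In July the doomsday date is Jul 11.
Jul 2 is 9 days before Jul 11; 9 mod 7 = 2, so Friday − 2 = Wednesday.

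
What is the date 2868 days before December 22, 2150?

February 14, 2143

−365 (one year) → Dec 22, 2149 (2503 left).
−365 (one year) → Dec 22, 2148 (2138 left).
−366 (one year; includes Feb 29, 2148) → Dec 22, 2147 (1772 left).
−365 (one year) → Dec 22, 2146 (1407 left).
−365 (one year) → Dec 22, 2145 (1042 left).
−365 (one year) → Dec 22, 2144 (677 left).
−366 (one year; includes Feb 29, 2144) → Dec 22, 2143 (311 left).
−22 → Nov 30, 2143 (end of Nov, 30 days; 289 left).
−30 → Oct 31, 2143 (end of Oct, 31 days; 259 left).
−31 → Sep 30, 2143 (end of Sep, 30 days; 228 left).
−30 → Aug 31, 2143 (end of Aug, 31 days; 198 left).
−31 → Jul 31, 2143 (end of Jul, 31 days; 167 left).
−31 → Jun 30, 2143 (end of Jun, 30 days; 136 left).
−30 → May 31, 2143 (end of May, 31 days; 106 left).
−31 → Apr 30, 2143 (end of Apr, 30 days; 75 left).
−30 → Mar 31, 2143 (end of Mar, 31 days; 45 left).
−31 → Feb 28, 2143 (end of Feb, 28 days; 14 left).
−14 → Feb 14, 2143.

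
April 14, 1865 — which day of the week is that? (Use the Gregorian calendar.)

Friday

Doomsday rule: the anchor day for the 1800s is Friday. For year 65: 65÷12 = 5 r 5, and 5÷4 = 1, so 5+5+1 = 11.
Friday + 11 ≡ Tuesday — that's 1865's doomsday.
In April the doomsday date is Apr 4.
Apr 14 is 10 days after Apr 4; 10 mod 7 = 3, so Tuesday + 3 = Friday.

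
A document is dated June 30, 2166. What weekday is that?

Monday

Doomsday rule: the anchor day for the 2100s is Sunday. For year 66: 66÷12 = 5 r 6, and 6÷4 = 1, so 5+6+1 = 12.
Sunday + 12 ≡ Friday — that's 2166's doomsday.
In June the doomsday date is Jun 6.
Jun 30 is 24 days after Jun 6; 24 mod 7 = 3, so Friday + 3 = Monday.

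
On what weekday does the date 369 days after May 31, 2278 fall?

May 31, 2278 is a Friday.
369 mod 7 = 5, so 369 days after a Friday is Friday + 5 = Wednesday.

Wednesday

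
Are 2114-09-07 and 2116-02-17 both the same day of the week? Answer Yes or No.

From Sep 7, 2114 to Feb 17, 2116 is 528 days.
528 mod 7 = 3, so they are different weekdays.
(Sep 7, 2114 is a Friday; Feb 17, 2116 is a Monday.)

No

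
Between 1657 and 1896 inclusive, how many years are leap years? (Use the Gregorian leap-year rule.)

Multiples of 4 in [1657,1896]: 60.
Of those, multiples of 100: 2 (not leap unless ÷400).
Multiples of 400: 0.
Leap years = 60 − 2 + 0 = 58.

58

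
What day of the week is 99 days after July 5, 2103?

Friday

Jul 5, 2103 is a Thursday.
99 mod 7 = 1, so 99 days after a Thursday is Thursday + 1 = Friday.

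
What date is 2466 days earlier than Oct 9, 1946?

January 8, 1940

−365 (one year) → Oct 9, 1945 (2101 left).
−365 (one year) → Oct 9, 1944 (1736 left).
−366 (one year; includes Feb 29, 1944) → Oct 9, 1943 (1370 left).
−365 (one year) → Oct 9, 1942 (1005 left).
−365 (one year) → Oct 9, 1941 (640 left).
−365 (one year) → Oct 9, 1940 (275 left).
−9 → Sep 30, 1940 (end of Sep, 30 days; 266 left).
−30 → Aug 31, 1940 (end of Aug, 31 days; 236 left).
−31 → Jul 31, 1940 (end of Jul, 31 days; 205 left).
−31 → Jun 30, 1940 (end of Jun, 30 days; 174 left).
−30 → May 31, 1940 (end of May, 31 days; 144 left).
−31 → Apr 30, 1940 (end of Apr, 30 days; 113 left).
−30 → Mar 31, 1940 (end of Mar, 31 days; 83 left).
−31 → Feb 29, 1940 (end of Feb, 29 days; 52 left).
−29 → Jan 31, 1940 (end of Jan, 31 days; 23 left).
−23 → Jan 8, 1940.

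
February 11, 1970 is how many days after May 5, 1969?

May 5, 1969 → Jun 5, 1969: 31 days (May has 31).
Jun 5, 1969 → Jul 5, 1969: 30 days (June has 30).
Jul 5, 1969 → Aug 5, 1969: 31 days (July has 31).
Aug 5, 1969 → Sep 5, 1969: 31 days (August has 31).
Sep 5, 1969 → Oct 5, 1969: 30 days (September has 30).
Oct 5, 1969 → Nov 5, 1969: 31 days (October has 31).
Nov 5, 1969 → Dec 5, 1969: 30 days (November has 30).
Dec 5, 1969 → Jan 5, 1970: 31 days (December has 31).
Jan 5, 1970 → Feb 5, 1970: 31 days (January has 31).
Feb 5, 1970 → Feb 11, 1970: 6 days.
Total: 282 days.

282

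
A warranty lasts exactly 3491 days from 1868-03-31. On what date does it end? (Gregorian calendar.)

+365 (one year) → Mar 31, 1869 (3126 left).
+365 (one year) → Mar 31, 1870 (2761 left).
+365 (one year) → Mar 31, 1871 (2396 left).
+366 (one year; includes Feb 29, 1872) → Mar 31, 1872 (2030 left).
+365 (one year) → Mar 31, 1873 (1665 left).
+365 (one year) → Mar 31, 1874 (1300 left).
+365 (one year) → Mar 31, 1875 (935 left).
+366 (one year; includes Feb 29, 1876) → Mar 31, 1876 (569 left).
+365 (one year) → Mar 31, 1877 (204 left).
Mar has 31 days: +1 → Apr 1, 1877 (203 left).
Apr has 30 days: +30 → May 1, 1877 (173 left).
May has 31 days: +31 → Jun 1, 1877 (142 left).
Jun has 30 days: +30 → Jul 1, 1877 (112 left).
Jul has 31 days: +31 → Aug 1, 1877 (81 left).
Aug has 31 days: +31 → Sep 1, 1877 (50 left).
Sep has 30 days: +30 → Oct 1, 1877 (20 left).
+20 → Oct 21, 1877.

October 21, 1877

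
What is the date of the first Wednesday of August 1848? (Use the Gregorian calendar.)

August 2, 1848

August 1, 1848 is a Tuesday.
The first Wednesday is therefore August 2 (1 days later).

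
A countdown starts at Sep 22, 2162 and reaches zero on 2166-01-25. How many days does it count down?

Sep 22, 2162 → Sep 22, 2163: 365 days.
Sep 22, 2163 → Sep 22, 2164: 366 days (Feb 29, 2164 is in that span).
Sep 22, 2164 → Sep 22, 2165: 365 days.
Sep 22, 2165 → Oct 22, 2165: 30 days (September has 30).
Oct 22, 2165 → Nov 22, 2165: 31 days (October has 31).
Nov 22, 2165 → Dec 22, 2165: 30 days (November has 30).
Dec 22, 2165 → Jan 22, 2166: 31 days (December has 31).
Jan 22, 2166 → Jan 25, 2166: 3 days.
Total: 1221 days.

1221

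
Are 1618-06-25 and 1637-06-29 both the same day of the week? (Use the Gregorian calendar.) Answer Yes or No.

From Jun 25, 1618 to Jun 29, 1637 is 6944 days.
6944 mod 7 = 0, so they are the same weekday.
(Jun 25, 1618 is a Monday; Jun 29, 1637 is a Monday.)

Yes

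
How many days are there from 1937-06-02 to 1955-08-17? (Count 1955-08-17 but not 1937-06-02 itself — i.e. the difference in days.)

6650

Jun 2, 1937 → Jun 2, 1938: 365 days.
Jun 2, 1938 → Jun 2, 1939: 365 days.
Jun 2, 1939 → Jun 2, 1940: 366 days (Feb 29, 1940 is in that span).
Jun 2, 1940 → Jun 2, 1941: 365 days.
Jun 2, 1941 → Jun 2, 1942: 365 days.
Jun 2, 1942 → Jun 2, 1943: 365 days.
Jun 2, 1943 → Jun 2, 1944: 366 days (Feb 29, 1944 is in that span).
Jun 2, 1944 → Jun 2, 1945: 365 days.
Jun 2, 1945 → Jun 2, 1946: 365 days.
Jun 2, 1946 → Jun 2, 1947: 365 days.
Jun 2, 1947 → Jun 2, 1948: 366 days (Feb 29, 1948 is in that span).
Jun 2, 1948 → Jun 2, 1949: 365 days.
Jun 2, 1949 → Jun 2, 1950: 365 days.
Jun 2, 1950 → Jun 2, 1951: 365 days.
Jun 2, 1951 → Jun 2, 1952: 366 days (Feb 29, 1952 is in that span).
Jun 2, 1952 → Jun 2, 1953: 365 days.
Jun 2, 1953 → Jun 2, 1954: 365 days.
Jun 2, 1954 → Jun 2, 1955: 365 days.
Jun 2, 1955 → Jul 2, 1955: 30 days (June has 30).
Jul 2, 1955 → Aug 2, 1955: 31 days (July has 31).
Aug 2, 1955 → Aug 17, 1955: 15 days.
Total: 6650 days.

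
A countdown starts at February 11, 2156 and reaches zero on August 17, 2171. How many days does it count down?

Feb 11, 2156 → Feb 11, 2157: 366 days (Feb 29, 2156 is in that span).
Feb 11, 2157 → Feb 11, 2158: 365 days.
Feb 11, 2158 → Feb 11, 2159: 365 days.
Feb 11, 2159 → Feb 11, 2160: 365 days.
Feb 11, 2160 → Feb 11, 2161: 366 days (Feb 29, 2160 is in that span).
Feb 11, 2161 → Feb 11, 2162: 365 days.
Feb 11, 2162 → Feb 11, 2163: 365 days.
Feb 11, 2163 → Feb 11, 2164: 365 days.
Feb 11, 2164 → Feb 11, 2165: 366 days (Feb 29, 2164 is in that span).
Feb 11, 2165 → Feb 11, 2166: 365 days.
Feb 11, 2166 → Feb 11, 2167: 365 days.
Feb 11, 2167 → Feb 11, 2168: 365 days.
Feb 11, 2168 → Feb 11, 2169: 366 days (Feb 29, 2168 is in that span).
Feb 11, 2169 → Feb 11, 2170: 365 days.
Feb 11, 2170 → Feb 11, 2171: 365 days.
Feb 11, 2171 → Mar 11, 2171: 28 days (February has 28).
Mar 11, 2171 → Apr 11, 2171: 31 days (March has 31).
Apr 11, 2171 → May 11, 2171: 30 days (April has 30).
May 11, 2171 → Jun 11, 2171: 31 days (May has 31).
Jun 11, 2171 → Jul 11, 2171: 30 days (June has 30).
Jul 11, 2171 → Aug 11, 2171: 31 days (July has 31).
Aug 11, 2171 → Aug 17, 2171: 6 days.
Total: 5666 days.

5666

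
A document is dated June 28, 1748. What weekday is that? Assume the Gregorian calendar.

Friday

Doomsday rule: the anchor day for the 1700s is Sunday. For year 48: 48÷12 = 4 r 0, and 0÷4 = 0, so 4+0+0 = 4.
Sunday + 4 ≡ Thursday — that's 1748's doomsday.
In June the doomsday date is Jun 6.
Jun 28 is 22 days after Jun 6; 22 mod 7 = 1, so Thursday + 1 = Friday.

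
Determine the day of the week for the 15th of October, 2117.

Friday

Doomsday rule: the anchor day for the 2100s is Sunday. For year 17: 17÷12 = 1 r 5, and 5÷4 = 1, so 1+5+1 = 7.
Sunday + 7 ≡ Sunday — that's 2117's doomsday.
In October the doomsday date is Oct 10.
Oct 15 is 5 days after Oct 10; 5 mod 7 = 5, so Sunday + 5 = Friday.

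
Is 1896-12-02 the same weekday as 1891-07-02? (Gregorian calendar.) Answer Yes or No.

No

From Jul 2, 1891 to Dec 2, 1896 is 1980 days.
1980 mod 7 = 6, so they are different weekdays.
(Jul 2, 1891 is a Thursday; Dec 2, 1896 is a Wednesday.)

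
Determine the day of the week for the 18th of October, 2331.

Sunday

Doomsday rule: the anchor day for the 2300s is Wednesday. For year 31: 31÷12 = 2 r 7, and 7÷4 = 1, so 2+7+1 = 10.
Wednesday + 10 ≡ Saturday — that's 2331's doomsday.
In October the doomsday date is Oct 10.
Oct 18 is 8 days after Oct 10; 8 mod 7 = 1, so Saturday + 1 = Sunday.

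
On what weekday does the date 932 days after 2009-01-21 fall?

Thursday

First find the weekday of Jan 21, 2009. Doomsday rule: the anchor day for the 2000s is Tuesday. For year 09: 9÷12 = 0 r 9, and 9÷4 = 2, so 0+9+2 = 11.
Tuesday + 11 ≡ Saturday — that's 2009's doomsday.
In January the doomsday date is Jan 3 (2009 is not a leap year).
Jan 21 is 18 days after Jan 3; 18 mod 7 = 4, so Saturday + 4 = Wednesday.
932 mod 7 = 1, so 932 days after a Wednesday is Wednesday + 1 = Thursday.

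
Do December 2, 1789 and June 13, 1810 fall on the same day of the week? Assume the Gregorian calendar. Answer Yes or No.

From Dec 2, 1789 to Jun 13, 1810 is 7497 days.
7497 mod 7 = 0, so they are the same weekday.
(Dec 2, 1789 is a Wednesday; Jun 13, 1810 is a Wednesday.)

Yes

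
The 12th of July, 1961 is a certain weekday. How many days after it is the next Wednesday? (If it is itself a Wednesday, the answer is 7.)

Jul 12, 1961 is a Wednesday.
From Wednesday to the next Wednesday is 7 days.

7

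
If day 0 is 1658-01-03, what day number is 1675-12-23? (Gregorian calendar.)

Jan 3, 1658 → Jan 3, 1659: 365 days.
Jan 3, 1659 → Jan 3, 1660: 365 days.
Jan 3, 1660 → Jan 3, 1661: 366 days (Feb 29, 1660 is in that span).
Jan 3, 1661 → Jan 3, 1662: 365 days.
Jan 3, 1662 → Jan 3, 1663: 365 days.
Jan 3, 1663 → Jan 3, 1664: 365 days.
Jan 3, 1664 → Jan 3, 1665: 366 days (Feb 29, 1664 is in that span).
Jan 3, 1665 → Jan 3, 1666: 365 days.
Jan 3, 1666 → Jan 3, 1667: 365 days.
Jan 3, 1667 → Jan 3, 1668: 365 days.
Jan 3, 1668 → Jan 3, 1669: 366 days (Feb 29, 1668 is in that span).
Jan 3, 1669 → Jan 3, 1670: 365 days.
Jan 3, 1670 → Jan 3, 1671: 365 days.
Jan 3, 1671 → Jan 3, 1672: 365 days.
Jan 3, 1672 → Jan 3, 1673: 366 days (Feb 29, 1672 is in that span).
Jan 3, 1673 → Jan 3, 1674: 365 days.
Jan 3, 1674 → Jan 3, 1675: 365 days.
Jan 3, 1675 → Feb 3, 1675: 31 days (January has 31).
Feb 3, 1675 → Mar 3, 1675: 28 days (February has 28).
Mar 3, 1675 → Apr 3, 1675: 31 days (March has 31).
Apr 3, 1675 → May 3, 1675: 30 days (April has 30).
May 3, 1675 → Jun 3, 1675: 31 days (May has 31).
Jun 3, 1675 → Jul 3, 1675: 30 days (June has 30).
Jul 3, 1675 → Aug 3, 1675: 31 days (July has 31).
Aug 3, 1675 → Sep 3, 1675: 31 days (August has 31).
Sep 3, 1675 → Oct 3, 1675: 30 days (September has 30).
Oct 3, 1675 → Nov 3, 1675: 31 days (October has 31).
Nov 3, 1675 → Dec 3, 1675: 30 days (November has 30).
Dec 3, 1675 → Dec 23, 1675: 20 days.
Total: 6563 days.

6563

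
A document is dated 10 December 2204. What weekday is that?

Doomsday rule: the anchor day for the 2200s is Friday. For year 04: 4÷12 = 0 r 4, and 4÷4 = 1, so 0+4+1 = 5.
Friday + 5 ≡ Wednesday — that's 2204's doomsday.
In December the doomsday date is Dec 12.
Dec 10 is 2 days before Dec 12; 2 mod 7 = 2, so Wednesday − 2 = Monday.

Monday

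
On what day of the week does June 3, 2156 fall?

Thursday

Doomsday rule: the anchor day for the 2100s is Sunday. For year 56: 56÷12 = 4 r 8, and 8÷4 = 2, so 4+8+2 = 14.
Sunday + 14 ≡ Sunday — that's 2156's doomsday.
In June the doomsday date is Jun 6.
Jun 3 is 3 days before Jun 6; 3 mod 7 = 3, so Sunday − 3 = Thursday.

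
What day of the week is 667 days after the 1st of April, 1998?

Friday

First find the weekday of Apr 1, 1998. Doomsday rule: the anchor day for the 1900s is Wednesday. For year 98: 98÷12 = 8 r 2, and 2÷4 = 0, so 8+2+0 = 10.
Wednesday + 10 ≡ Saturday — that's 1998's doomsday.
In April the doomsday date is Apr 4.
Apr 1 is 3 days before Apr 4; 3 mod 7 = 3, so Saturday − 3 = Wednesday.
667 mod 7 = 2, so 667 days after a Wednesday is Wednesday + 2 = Friday.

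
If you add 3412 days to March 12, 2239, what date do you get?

July 14, 2248

+366 (one year; includes Feb 29, 2240) → Mar 12, 2240 (3046 left).
+365 (one year) → Mar 12, 2241 (2681 left).
+365 (one year) → Mar 12, 2242 (2316 left).
+365 (one year) → Mar 12, 2243 (1951 left).
+366 (one year; includes Feb 29, 2244) → Mar 12, 2244 (1585 left).
+365 (one year) → Mar 12, 2245 (1220 left).
+365 (one year) → Mar 12, 2246 (855 left).
+365 (one year) → Mar 12, 2247 (490 left).
+366 (one year; includes Feb 29, 2248) → Mar 12, 2248 (124 left).
Mar has 31 days: +20 → Apr 1, 2248 (104 left).
Apr has 30 days: +30 → May 1, 2248 (74 left).
May has 31 days: +31 → Jun 1, 2248 (43 left).
Jun has 30 days: +30 → Jul 1, 2248 (13 left).
+13 → Jul 14, 2248.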